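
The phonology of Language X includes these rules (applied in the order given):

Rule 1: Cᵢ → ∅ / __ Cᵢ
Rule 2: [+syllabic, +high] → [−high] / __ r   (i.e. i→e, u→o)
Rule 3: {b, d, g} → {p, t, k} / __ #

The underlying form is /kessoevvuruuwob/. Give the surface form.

kesoevoruuwop

Rule 1 (degemination): /ss/ is a geminate; the first /s/ deletes. /vv/ is a geminate; the first /v/ deletes. /kessoevvuruuwob/ → kesoevuruuwob.
Rule 2 (pre-rhotic lowering): /u/ is a high vowel immediately before /r/, so it lowers to [o]. /kesoevuruuwob/ → kesoevoruuwob.
Rule 3 (final devoicing): /b/ is a voiced stop in word-final position, so it devoices to [p]. /kesoevoruuwob/ → kesoevoruuwop.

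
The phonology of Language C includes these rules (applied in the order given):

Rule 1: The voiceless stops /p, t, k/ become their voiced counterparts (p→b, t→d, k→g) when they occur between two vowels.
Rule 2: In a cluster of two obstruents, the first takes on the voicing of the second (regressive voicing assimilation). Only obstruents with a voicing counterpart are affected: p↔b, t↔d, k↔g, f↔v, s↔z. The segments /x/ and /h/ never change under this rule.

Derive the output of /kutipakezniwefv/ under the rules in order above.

Rule 1 (intervocalic voicing): /t/ is a voiceless stop between vowels /u/ and /i/, so it voices to [d]. /p/ is a voiceless stop between vowels /i/ and /a/, so it voices to [b]. /k/ is a voiceless stop between vowels /a/ and /e/, so it voices to [g]. /kutipakezniwefv/ → kudibagezniwefv.
Rule 2 (regressive voicing assimilation): /f/ precedes the voiced obstruent /v/, so it voices to [v] by assimilation. /kudibagezniwefv/ → kudibagezniwevv.

kudibagezniwevv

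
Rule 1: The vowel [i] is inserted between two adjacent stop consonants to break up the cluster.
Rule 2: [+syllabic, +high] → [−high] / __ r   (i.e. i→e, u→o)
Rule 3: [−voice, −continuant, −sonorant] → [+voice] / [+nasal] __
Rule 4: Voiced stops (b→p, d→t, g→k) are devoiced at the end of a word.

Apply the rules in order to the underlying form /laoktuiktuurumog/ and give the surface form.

laokituikituorumok

Rule 1 (stop-cluster i-epenthesis): /k/ and /t/ form a stop–stop cluster, so [i] is inserted between them. /k/ and /t/ form a stop–stop cluster, so [i] is inserted between them. /laoktuiktuurumog/ → laokituikituurumog.
Rule 2 (pre-rhotic lowering): /u/ is a high vowel immediately before /r/, so it lowers to [o]. /laokituikituurumog/ → laokituikituorumog.
Rule 3 (post-nasal voicing): no segment meets the environment; /laokituikituorumog/ is unchanged.
Rule 4 (final devoicing): /g/ is a voiced stop in word-final position, so it devoices to [k]. /laokituikituorumog/ → laokituikituorumok.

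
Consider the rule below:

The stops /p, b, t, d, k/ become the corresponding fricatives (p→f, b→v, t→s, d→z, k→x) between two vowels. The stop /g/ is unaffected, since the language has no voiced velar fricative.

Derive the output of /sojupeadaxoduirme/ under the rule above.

sojufeazaxozuirme

/p/ is a stop between vowels /u/ and /e/, so it spirantizes to the fricative [f].
/d/ is a stop between vowels /a/ and /a/, so it spirantizes to the fricative [z].
/d/ is a stop between vowels /o/ and /u/, so it spirantizes to the fricative [z].
Surface form: [sojufeazaxozuirme].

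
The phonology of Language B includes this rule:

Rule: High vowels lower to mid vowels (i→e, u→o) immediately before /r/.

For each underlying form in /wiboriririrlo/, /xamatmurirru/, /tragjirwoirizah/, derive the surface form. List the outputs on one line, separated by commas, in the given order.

/wiboriririrlo/: /i/ is a high vowel immediately before /r/, so it lowers to [e]. /i/ is a high vowel immediately before /r/, so it lowers to [e]. /i/ is a high vowel immediately before /r/, so it lowers to [e]. → [wiborerererlo].
/xamatmurirru/: /u/ is a high vowel immediately before /r/, so it lowers to [o]. /i/ is a high vowel immediately before /r/, so it lowers to [e]. → [xamatmorerru].
/tragjirwoirizah/: /i/ is a high vowel immediately before /r/, so it lowers to [e]. /i/ is a high vowel immediately before /r/, so it lowers to [e]. → [tragjerwoerizah].

wiborerererlo, xamatmorerru, tragjerwoerizah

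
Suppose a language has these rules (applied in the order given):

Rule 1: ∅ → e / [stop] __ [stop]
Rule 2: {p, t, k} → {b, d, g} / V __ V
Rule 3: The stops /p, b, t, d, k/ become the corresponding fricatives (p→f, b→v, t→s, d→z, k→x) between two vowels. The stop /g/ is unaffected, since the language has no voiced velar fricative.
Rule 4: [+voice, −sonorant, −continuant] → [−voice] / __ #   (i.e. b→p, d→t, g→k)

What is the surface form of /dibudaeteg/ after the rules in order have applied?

divuzaezek

Rule 1 (stop-cluster e-epenthesis): no segment meets the environment; /dibudaeteg/ is unchanged.
Rule 2 (intervocalic voicing): /t/ is a voiceless stop between vowels /e/ and /e/, so it voices to [d]. /dibudaeteg/ → dibudaedeg.
Rule 3 (intervocalic spirantization): /b/ is a stop between vowels /i/ and /u/, so it spirantizes to the fricative [v]. /d/ is a stop between vowels /u/ and /a/, so it spirantizes to the fricative [z]. /d/ is a stop between vowels /e/ and /e/, so it spirantizes to the fricative [z]. /dibudaedeg/ → divuzaezeg.
Rule 4 (final devoicing): /g/ is a voiced stop in word-final position, so it devoices to [k]. /divuzaezeg/ → divuzaezek.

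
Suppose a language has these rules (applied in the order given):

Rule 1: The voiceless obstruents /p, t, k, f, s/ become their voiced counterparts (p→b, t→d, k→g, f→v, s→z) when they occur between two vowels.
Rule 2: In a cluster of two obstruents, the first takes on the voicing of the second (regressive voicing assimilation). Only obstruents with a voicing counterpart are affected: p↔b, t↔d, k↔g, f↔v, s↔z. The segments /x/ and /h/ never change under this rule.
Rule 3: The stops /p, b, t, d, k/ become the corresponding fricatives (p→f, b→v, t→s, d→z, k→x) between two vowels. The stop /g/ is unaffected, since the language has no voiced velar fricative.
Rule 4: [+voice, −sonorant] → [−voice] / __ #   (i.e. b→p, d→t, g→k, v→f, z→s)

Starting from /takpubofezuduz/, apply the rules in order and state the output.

takpuvovezuzus

Rule 1 (intervocalic voicing): /f/ is a voiceless obstruent between vowels /o/ and /e/, so it voices to [v]. /takpubofezuduz/ → takpubovezuduz.
Rule 2 (regressive voicing assimilation): no segment meets the environment; /takpubovezuduz/ is unchanged.
Rule 3 (intervocalic spirantization): /b/ is a stop between vowels /u/ and /o/, so it spirantizes to the fricative [v]. /d/ is a stop between vowels /u/ and /u/, so it spirantizes to the fricative [z]. /takpubovezuduz/ → takpuvovezuzuz.
Rule 4 (final devoicing): /z/ is a voiced obstruent in word-final position, so it devoices to [s]. /takpuvovezuzuz/ → takpuvovezuzus.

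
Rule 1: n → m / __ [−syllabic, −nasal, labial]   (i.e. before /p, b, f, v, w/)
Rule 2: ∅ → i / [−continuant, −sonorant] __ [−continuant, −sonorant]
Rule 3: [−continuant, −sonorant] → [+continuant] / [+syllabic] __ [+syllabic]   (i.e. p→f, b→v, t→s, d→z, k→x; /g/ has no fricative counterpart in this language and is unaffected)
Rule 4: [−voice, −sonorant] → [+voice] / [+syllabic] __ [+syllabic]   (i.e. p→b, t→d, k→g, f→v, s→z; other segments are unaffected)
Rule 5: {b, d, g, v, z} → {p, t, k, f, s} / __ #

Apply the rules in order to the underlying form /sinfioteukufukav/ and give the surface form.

Rule 1 (nasal place assimilation): /n/ precedes the labial consonant /f/, so it assimilates in place to [m]. /sinfioteukufukav/ → simfioteukufukav.
Rule 2 (stop-cluster i-epenthesis): no segment meets the environment; /simfioteukufukav/ is unchanged.
Rule 3 (intervocalic spirantization): /t/ is a stop between vowels /o/ and /e/, so it spirantizes to the fricative [s]. /k/ is a stop between vowels /u/ and /u/, so it spirantizes to the fricative [x]. /k/ is a stop between vowels /u/ and /a/, so it spirantizes to the fricative [x]. /simfioteukufukav/ → simfioseuxufuxav.
Rule 4 (intervocalic voicing): /s/ is a voiceless obstruent between vowels /o/ and /e/, so it voices to [z]. /f/ is a voiceless obstruent between vowels /u/ and /u/, so it voices to [v]. /simfioseuxufuxav/ → simfiozeuxuvuxav.
Rule 5 (final devoicing): /v/ is a voiced obstruent in word-final position, so it devoices to [f]. /simfiozeuxuvuxav/ → simfiozeuxuvuxaf.

simfiozeuxuvuxaf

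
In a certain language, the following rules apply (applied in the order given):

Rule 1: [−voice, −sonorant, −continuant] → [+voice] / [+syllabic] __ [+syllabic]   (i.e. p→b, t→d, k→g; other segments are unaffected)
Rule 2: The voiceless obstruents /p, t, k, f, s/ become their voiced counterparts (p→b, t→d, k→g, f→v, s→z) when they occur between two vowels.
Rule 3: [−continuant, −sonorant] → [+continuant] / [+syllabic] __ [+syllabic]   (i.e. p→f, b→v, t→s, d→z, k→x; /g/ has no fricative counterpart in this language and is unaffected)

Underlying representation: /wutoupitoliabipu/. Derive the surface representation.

wuzouvizoliavivu

Rule 1 (intervocalic voicing): /t/ is a voiceless stop between vowels /u/ and /o/, so it voices to [d]. /p/ is a voiceless stop between vowels /u/ and /i/, so it voices to [b]. /t/ is a voiceless stop between vowels /i/ and /o/, so it voices to [d]. /p/ is a voiceless stop between vowels /i/ and /u/, so it voices to [b]. /wutoupitoliabipu/ → wudoubidoliabibu.
Rule 2 (intervocalic voicing): no segment meets the environment; /wudoubidoliabibu/ is unchanged.
Rule 3 (intervocalic spirantization): /d/ is a stop between vowels /u/ and /o/, so it spirantizes to the fricative [z]. /b/ is a stop between vowels /u/ and /i/, so it spirantizes to the fricative [v]. /d/ is a stop between vowels /i/ and /o/, so it spirantizes to the fricative [z]. /b/ is a stop between vowels /a/ and /i/, so it spirantizes to the fricative [v]. /b/ is a stop between vowels /i/ and /u/, so it spirantizes to the fricative [v]. /wudoubidoliabibu/ → wuzouvizoliavivu.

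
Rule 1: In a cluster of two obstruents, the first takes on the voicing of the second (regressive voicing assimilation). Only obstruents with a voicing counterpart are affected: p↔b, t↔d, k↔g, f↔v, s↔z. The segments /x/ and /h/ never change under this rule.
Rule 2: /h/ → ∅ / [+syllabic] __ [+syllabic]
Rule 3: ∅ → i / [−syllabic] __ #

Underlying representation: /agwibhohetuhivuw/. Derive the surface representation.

Rule 1 (regressive voicing assimilation): /b/ precedes the voiceless obstruent /h/, so it devoices to [p] by assimilation. /agwibhohetuhivuw/ → agwiphohetuhivuw.
Rule 2 (intervocalic h-deletion): /h/ occurs between vowels /o/ and /e/, so it deletes. /h/ occurs between vowels /u/ and /i/, so it deletes. /agwiphohetuhivuw/ → agwiphoetuivuw.
Rule 3 (final i-epenthesis): the form ends in the consonant /w/, so [i] is inserted word-finally. /agwiphoetuivuw/ → agwiphoetuivuwi.

agwiphoetuivuwi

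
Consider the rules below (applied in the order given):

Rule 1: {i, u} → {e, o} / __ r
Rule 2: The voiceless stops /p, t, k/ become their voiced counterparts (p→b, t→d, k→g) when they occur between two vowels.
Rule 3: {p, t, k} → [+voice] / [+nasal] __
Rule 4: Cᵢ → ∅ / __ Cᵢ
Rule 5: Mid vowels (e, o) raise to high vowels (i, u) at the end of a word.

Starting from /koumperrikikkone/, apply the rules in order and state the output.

Rule 1 (pre-rhotic lowering): no segment meets the environment; /koumperrikikkone/ is unchanged.
Rule 2 (intervocalic voicing): /k/ is a voiceless stop between vowels /i/ and /i/, so it voices to [g]. /koumperrikikkone/ → koumperrigikkone.
Rule 3 (post-nasal voicing): /p/ is a voiceless stop immediately after the nasal /m/, so it voices to [b]. /koumperrigikkone/ → koumberrigikkone.
Rule 4 (degemination): /rr/ is a geminate; the first /r/ deletes. /kk/ is a geminate; the first /k/ deletes. /koumberrigikkone/ → koumberigikone.
Rule 5 (final vowel raising): /e/ is a mid vowel in word-final position, so it raises to [i]. /koumberigikone/ → koumberigikoni.

koumberigikoni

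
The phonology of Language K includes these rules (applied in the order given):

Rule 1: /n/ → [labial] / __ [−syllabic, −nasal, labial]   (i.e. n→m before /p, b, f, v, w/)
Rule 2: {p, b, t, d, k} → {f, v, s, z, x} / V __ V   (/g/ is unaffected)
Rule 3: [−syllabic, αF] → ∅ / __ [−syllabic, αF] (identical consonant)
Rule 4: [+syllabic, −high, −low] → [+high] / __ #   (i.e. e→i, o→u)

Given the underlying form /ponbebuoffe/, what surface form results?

Rule 1 (nasal place assimilation): /n/ precedes the labial consonant /b/, so it assimilates in place to [m]. /ponbebuoffe/ → pombebuoffe.
Rule 2 (intervocalic spirantization): /b/ is a stop between vowels /e/ and /u/, so it spirantizes to the fricative [v]. /pombebuoffe/ → pombevuoffe.
Rule 3 (degemination): /ff/ is a geminate; the first /f/ deletes. /pombevuoffe/ → pombevuofe.
Rule 4 (final vowel raising): /e/ is a mid vowel in word-final position, so it raises to [i]. /pombevuofe/ → pombevuofi.

pombevuofi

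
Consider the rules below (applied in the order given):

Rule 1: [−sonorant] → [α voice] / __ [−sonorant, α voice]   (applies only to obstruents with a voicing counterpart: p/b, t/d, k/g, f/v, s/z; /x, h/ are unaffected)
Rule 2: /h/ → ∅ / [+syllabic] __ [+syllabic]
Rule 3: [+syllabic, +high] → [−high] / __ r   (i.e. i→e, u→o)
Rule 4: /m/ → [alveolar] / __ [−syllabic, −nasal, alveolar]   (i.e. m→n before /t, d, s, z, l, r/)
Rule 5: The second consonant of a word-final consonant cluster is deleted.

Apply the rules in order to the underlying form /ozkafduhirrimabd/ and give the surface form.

Rule 1 (regressive voicing assimilation): /z/ precedes the voiceless obstruent /k/, so it devoices to [s] by assimilation. /f/ precedes the voiced obstruent /d/, so it voices to [v] by assimilation. /ozkafduhirrimabd/ → oskavduhirrimabd.
Rule 2 (intervocalic h-deletion): /h/ occurs between vowels /u/ and /i/, so it deletes. /oskavduhirrimabd/ → oskavduirrimabd.
Rule 3 (pre-rhotic lowering): /i/ is a high vowel immediately before /r/, so it lowers to [e]. /oskavduirrimabd/ → oskavduerrimabd.
Rule 4 (nasal place assimilation): no segment meets the environment; /oskavduerrimabd/ is unchanged.
Rule 5 (final cluster simplification): /d/ is the second consonant of a word-final cluster /bd/, so it deletes. /oskavduerrimabd/ → oskavduerrimab.

oskavduerrimab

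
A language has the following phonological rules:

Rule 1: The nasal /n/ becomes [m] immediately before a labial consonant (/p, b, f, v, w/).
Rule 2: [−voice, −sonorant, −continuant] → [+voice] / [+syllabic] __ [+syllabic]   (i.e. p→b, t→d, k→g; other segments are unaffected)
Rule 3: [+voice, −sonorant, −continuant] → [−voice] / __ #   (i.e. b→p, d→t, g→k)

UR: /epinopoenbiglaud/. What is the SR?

ebinoboembiglaut

Rule 1 (nasal place assimilation): /n/ precedes the labial consonant /b/, so it assimilates in place to [m]. /epinopoenbiglaud/ → epinopoembiglaud.
Rule 2 (intervocalic voicing): /p/ is a voiceless stop between vowels /e/ and /i/, so it voices to [b]. /p/ is a voiceless stop between vowels /o/ and /o/, so it voices to [b]. /epinopoembiglaud/ → ebinoboembiglaud.
Rule 3 (final devoicing): /d/ is a voiced stop in word-final position, so it devoices to [t]. /ebinoboembiglaud/ → ebinoboembiglaut.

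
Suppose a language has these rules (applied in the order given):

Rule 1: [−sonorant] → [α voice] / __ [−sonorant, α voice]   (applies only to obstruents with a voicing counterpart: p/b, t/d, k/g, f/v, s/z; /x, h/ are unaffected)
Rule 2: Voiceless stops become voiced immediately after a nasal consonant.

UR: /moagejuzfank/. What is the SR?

moagejusfang

Rule 1 (regressive voicing assimilation): /z/ precedes the voiceless obstruent /f/, so it devoices to [s] by assimilation. /moagejuzfank/ → moagejusfank.
Rule 2 (post-nasal voicing): /k/ is a voiceless stop immediately after the nasal /n/, so it voices to [g]. /moagejusfank/ → moagejusfang.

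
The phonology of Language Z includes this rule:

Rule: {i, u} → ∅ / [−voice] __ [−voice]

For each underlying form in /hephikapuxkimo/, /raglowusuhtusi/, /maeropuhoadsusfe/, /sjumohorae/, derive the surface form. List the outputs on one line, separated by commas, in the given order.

hephkapxkimo, raglowushtsi, maerophoadssfe, sjumohorae

/hephikapuxkimo/: /i/ is a high vowel flanked by voiceless consonants /h/ and /k/, so it deletes. /u/ is a high vowel flanked by voiceless consonants /p/ and /x/, so it deletes. → [hephkapxkimo].
/raglowusuhtusi/: /u/ is a high vowel flanked by voiceless consonants /s/ and /h/, so it deletes. /u/ is a high vowel flanked by voiceless consonants /t/ and /s/, so it deletes. → [raglowushtsi].
/maeropuhoadsusfe/: /u/ is a high vowel flanked by voiceless consonants /p/ and /h/, so it deletes. /u/ is a high vowel flanked by voiceless consonants /s/ and /s/, so it deletes. → [maerophoadssfe].
/sjumohorae/: the rule's environment is not met; surfaces unchanged as [sjumohorae].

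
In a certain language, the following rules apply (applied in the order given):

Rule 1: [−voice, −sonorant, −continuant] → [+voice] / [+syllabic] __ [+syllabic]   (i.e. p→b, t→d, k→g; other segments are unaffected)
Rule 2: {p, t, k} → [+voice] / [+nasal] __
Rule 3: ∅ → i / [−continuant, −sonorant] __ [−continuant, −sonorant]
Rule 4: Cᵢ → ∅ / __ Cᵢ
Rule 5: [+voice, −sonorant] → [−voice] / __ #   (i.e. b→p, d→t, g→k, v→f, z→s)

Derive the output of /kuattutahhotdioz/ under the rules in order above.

Rule 1 (intervocalic voicing): /t/ is a voiceless stop between vowels /u/ and /a/, so it voices to [d]. /kuattutahhotdioz/ → kuattudahhotdioz.
Rule 2 (post-nasal voicing): no segment meets the environment; /kuattudahhotdioz/ is unchanged.
Rule 3 (stop-cluster i-epenthesis): /t/ and /t/ form a stop–stop cluster, so [i] is inserted between them. /t/ and /d/ form a stop–stop cluster, so [i] is inserted between them. /kuattudahhotdioz/ → kuatitudahhotidioz.
Rule 4 (degemination): /hh/ is a geminate; the first /h/ deletes. /kuatitudahhotidioz/ → kuatitudahotidioz.
Rule 5 (final devoicing): /z/ is a voiced obstruent in word-final position, so it devoices to [s]. /kuatitudahotidioz/ → kuatitudahotidios.

kuatitudahotidios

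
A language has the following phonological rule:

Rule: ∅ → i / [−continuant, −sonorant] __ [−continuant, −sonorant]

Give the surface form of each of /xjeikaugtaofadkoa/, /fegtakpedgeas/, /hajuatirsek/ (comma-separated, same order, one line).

/xjeikaugtaofadkoa/: /g/ and /t/ form a stop–stop cluster, so [i] is inserted between them. /d/ and /k/ form a stop–stop cluster, so [i] is inserted between them. → [xjeikaugitaofadikoa].
/fegtakpedgeas/: /g/ and /t/ form a stop–stop cluster, so [i] is inserted between them. /k/ and /p/ form a stop–stop cluster, so [i] is inserted between them. /d/ and /g/ form a stop–stop cluster, so [i] is inserted between them. → [fegitakipedigeas].
/hajuatirsek/: the rule's environment is not met; surfaces unchanged as [hajuatirsek].

xjeikaugitaofadikoa, fegitakipedigeas, hajuatirsek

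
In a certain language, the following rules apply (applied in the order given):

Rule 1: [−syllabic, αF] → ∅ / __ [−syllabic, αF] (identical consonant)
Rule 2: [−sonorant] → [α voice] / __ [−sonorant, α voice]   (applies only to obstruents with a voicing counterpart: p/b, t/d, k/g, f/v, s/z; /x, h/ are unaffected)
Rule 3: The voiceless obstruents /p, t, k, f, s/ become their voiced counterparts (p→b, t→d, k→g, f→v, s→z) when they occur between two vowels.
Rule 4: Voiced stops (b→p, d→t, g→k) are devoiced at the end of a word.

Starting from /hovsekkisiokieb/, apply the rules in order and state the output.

Rule 1 (degemination): /kk/ is a geminate; the first /k/ deletes. /hovsekkisiokieb/ → hovsekisiokieb.
Rule 2 (regressive voicing assimilation): /v/ precedes the voiceless obstruent /s/, so it devoices to [f] by assimilation. /hovsekisiokieb/ → hofsekisiokieb.
Rule 3 (intervocalic voicing): /k/ is a voiceless obstruent between vowels /e/ and /i/, so it voices to [g]. /s/ is a voiceless obstruent between vowels /i/ and /i/, so it voices to [z]. /k/ is a voiceless obstruent between vowels /o/ and /i/, so it voices to [g]. /hofsekisiokieb/ → hofsegiziogieb.
Rule 4 (final devoicing): /b/ is a voiced stop in word-final position, so it devoices to [p]. /hofsegiziogieb/ → hofsegiziogiep.

hofsegiziogiep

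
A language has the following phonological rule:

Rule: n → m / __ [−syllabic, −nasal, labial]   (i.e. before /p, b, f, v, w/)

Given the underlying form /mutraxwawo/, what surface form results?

No segment of /mutraxwawo/ meets the structural description of the rule, so the form surfaces unchanged.

mutraxwawo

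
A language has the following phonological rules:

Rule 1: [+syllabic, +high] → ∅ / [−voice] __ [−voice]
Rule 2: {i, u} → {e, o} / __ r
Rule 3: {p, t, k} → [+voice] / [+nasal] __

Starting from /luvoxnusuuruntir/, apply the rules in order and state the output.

luvoxnusuorunder

Rule 1 (high vowel syncope): no segment meets the environment; /luvoxnusuuruntir/ is unchanged.
Rule 2 (pre-rhotic lowering): /u/ is a high vowel immediately before /r/, so it lowers to [o]. /i/ is a high vowel immediately before /r/, so it lowers to [e]. /luvoxnusuuruntir/ → luvoxnusuorunter.
Rule 3 (post-nasal voicing): /t/ is a voiceless stop immediately after the nasal /n/, so it voices to [d]. /luvoxnusuorunter/ → luvoxnusuorunder.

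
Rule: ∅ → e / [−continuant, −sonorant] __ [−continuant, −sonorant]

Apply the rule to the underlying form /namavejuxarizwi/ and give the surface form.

No segment of /namavejuxarizwi/ meets the structural description of the rule, so the form surfaces unchanged.

namavejuxarizwi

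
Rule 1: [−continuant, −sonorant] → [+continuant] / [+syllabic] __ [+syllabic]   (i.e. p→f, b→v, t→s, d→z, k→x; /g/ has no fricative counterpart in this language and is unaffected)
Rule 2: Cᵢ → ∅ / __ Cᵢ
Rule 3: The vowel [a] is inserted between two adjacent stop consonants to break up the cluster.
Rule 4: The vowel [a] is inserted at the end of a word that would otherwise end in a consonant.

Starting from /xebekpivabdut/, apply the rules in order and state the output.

Rule 1 (intervocalic spirantization): /b/ is a stop between vowels /e/ and /e/, so it spirantizes to the fricative [v]. /xebekpivabdut/ → xevekpivabdut.
Rule 2 (degemination): no segment meets the environment; /xevekpivabdut/ is unchanged.
Rule 3 (stop-cluster a-epenthesis): /k/ and /p/ form a stop–stop cluster, so [a] is inserted between them. /b/ and /d/ form a stop–stop cluster, so [a] is inserted between them. /xevekpivabdut/ → xevekapivabadut.
Rule 4 (final a-epenthesis): the form ends in the consonant /t/, so [a] is inserted word-finally. /xevekapivabadut/ → xevekapivabaduta.

xevekapivabaduta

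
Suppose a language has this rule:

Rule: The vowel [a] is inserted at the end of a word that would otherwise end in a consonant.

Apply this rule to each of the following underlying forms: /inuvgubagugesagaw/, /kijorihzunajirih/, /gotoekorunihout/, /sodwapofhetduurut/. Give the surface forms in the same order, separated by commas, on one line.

inuvgubagugesagawa, kijorihzunajiriha, gotoekorunihouta, sodwapofhetduuruta

/inuvgubagugesagaw/: the form ends in the consonant /w/, so [a] is inserted word-finally. → [inuvgubagugesagawa].
/kijorihzunajirih/: the form ends in the consonant /h/, so [a] is inserted word-finally. → [kijorihzunajiriha].
/gotoekorunihout/: the form ends in the consonant /t/, so [a] is inserted word-finally. → [gotoekorunihouta].
/sodwapofhetduurut/: the form ends in the consonant /t/, so [a] is inserted word-finally. → [sodwapofhetduuruta].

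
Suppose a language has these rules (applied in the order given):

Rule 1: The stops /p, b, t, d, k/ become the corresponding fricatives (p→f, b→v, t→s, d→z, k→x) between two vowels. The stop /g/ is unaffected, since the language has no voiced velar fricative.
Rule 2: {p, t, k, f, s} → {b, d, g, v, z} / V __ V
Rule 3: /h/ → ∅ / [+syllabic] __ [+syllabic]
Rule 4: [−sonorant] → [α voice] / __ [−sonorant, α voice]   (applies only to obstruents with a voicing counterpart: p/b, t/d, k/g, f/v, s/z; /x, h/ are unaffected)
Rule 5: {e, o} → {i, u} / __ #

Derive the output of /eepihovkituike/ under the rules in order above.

Rule 1 (intervocalic spirantization): /p/ is a stop between vowels /e/ and /i/, so it spirantizes to the fricative [f]. /t/ is a stop between vowels /i/ and /u/, so it spirantizes to the fricative [s]. /k/ is a stop between vowels /i/ and /e/, so it spirantizes to the fricative [x]. /eepihovkituike/ → eefihovkisuixe.
Rule 2 (intervocalic voicing): /f/ is a voiceless obstruent between vowels /e/ and /i/, so it voices to [v]. /s/ is a voiceless obstruent between vowels /i/ and /u/, so it voices to [z]. /eefihovkisuixe/ → eevihovkizuixe.
Rule 3 (intervocalic h-deletion): /h/ occurs between vowels /i/ and /o/, so it deletes. /eevihovkizuixe/ → eeviovkizuixe.
Rule 4 (regressive voicing assimilation): /v/ precedes the voiceless obstruent /k/, so it devoices to [f] by assimilation. /eeviovkizuixe/ → eeviofkizuixe.
Rule 5 (final vowel raising): /e/ is a mid vowel in word-final position, so it raises to [i]. /eeviofkizuixe/ → eeviofkizuixi.

eeviofkizuixi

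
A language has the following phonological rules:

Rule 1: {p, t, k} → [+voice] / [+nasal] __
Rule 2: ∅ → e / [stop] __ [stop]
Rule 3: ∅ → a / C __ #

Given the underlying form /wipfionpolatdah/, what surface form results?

Rule 1 (post-nasal voicing): /p/ is a voiceless stop immediately after the nasal /n/, so it voices to [b]. /wipfionpolatdah/ → wipfionbolatdah.
Rule 2 (stop-cluster e-epenthesis): /t/ and /d/ form a stop–stop cluster, so [e] is inserted between them. /wipfionbolatdah/ → wipfionbolatedah.
Rule 3 (final a-epenthesis): the form ends in the consonant /h/, so [a] is inserted word-finally. /wipfionbolatedah/ → wipfionbolatedaha.

wipfionbolatedaha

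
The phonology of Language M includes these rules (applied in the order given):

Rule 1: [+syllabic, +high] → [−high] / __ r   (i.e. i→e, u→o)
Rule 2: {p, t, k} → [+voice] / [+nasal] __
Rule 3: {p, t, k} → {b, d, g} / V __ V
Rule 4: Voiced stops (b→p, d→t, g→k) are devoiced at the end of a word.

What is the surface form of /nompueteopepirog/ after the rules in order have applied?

nombuedeobeberok

Rule 1 (pre-rhotic lowering): /i/ is a high vowel immediately before /r/, so it lowers to [e]. /nompueteopepirog/ → nompueteopeperog.
Rule 2 (post-nasal voicing): /p/ is a voiceless stop immediately after the nasal /m/, so it voices to [b]. /nompueteopeperog/ → nombueteopeperog.
Rule 3 (intervocalic voicing): /t/ is a voiceless stop between vowels /e/ and /e/, so it voices to [d]. /p/ is a voiceless stop between vowels /o/ and /e/, so it voices to [b]. /p/ is a voiceless stop between vowels /e/ and /e/, so it voices to [b]. /nombueteopeperog/ → nombuedeobeberog.
Rule 4 (final devoicing): /g/ is a voiced stop in word-final position, so it devoices to [k]. /nombuedeobeberog/ → nombuedeobeberok.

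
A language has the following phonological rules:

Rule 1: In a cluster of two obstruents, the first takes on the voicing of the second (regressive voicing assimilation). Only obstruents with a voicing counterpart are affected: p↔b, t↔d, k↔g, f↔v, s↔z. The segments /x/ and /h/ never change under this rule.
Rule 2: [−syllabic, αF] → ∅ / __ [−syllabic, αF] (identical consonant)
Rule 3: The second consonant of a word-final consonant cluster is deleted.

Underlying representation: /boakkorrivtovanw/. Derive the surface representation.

Rule 1 (regressive voicing assimilation): /v/ precedes the voiceless obstruent /t/, so it devoices to [f] by assimilation. /boakkorrivtovanw/ → boakkorriftovanw.
Rule 2 (degemination): /kk/ is a geminate; the first /k/ deletes. /rr/ is a geminate; the first /r/ deletes. /boakkorriftovanw/ → boakoriftovanw.
Rule 3 (final cluster simplification): /w/ is the second consonant of a word-final cluster /nw/, so it deletes. /boakoriftovanw/ → boakoriftovan.

boakoriftovan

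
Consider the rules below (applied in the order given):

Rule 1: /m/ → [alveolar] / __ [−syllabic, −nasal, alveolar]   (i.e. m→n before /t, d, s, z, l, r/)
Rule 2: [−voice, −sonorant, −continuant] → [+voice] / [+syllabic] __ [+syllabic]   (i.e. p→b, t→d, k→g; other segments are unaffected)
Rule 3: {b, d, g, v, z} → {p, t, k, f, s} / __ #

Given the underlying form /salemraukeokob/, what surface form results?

Rule 1 (nasal place assimilation): /m/ precedes the alveolar consonant /r/, so it assimilates in place to [n]. /salemraukeokob/ → salenraukeokob.
Rule 2 (intervocalic voicing): /k/ is a voiceless stop between vowels /u/ and /e/, so it voices to [g]. /k/ is a voiceless stop between vowels /o/ and /o/, so it voices to [g]. /salenraukeokob/ → salenraugeogob.
Rule 3 (final devoicing): /b/ is a voiced obstruent in word-final position, so it devoices to [p]. /salenraugeogob/ → salenraugeogop.

salenraugeogop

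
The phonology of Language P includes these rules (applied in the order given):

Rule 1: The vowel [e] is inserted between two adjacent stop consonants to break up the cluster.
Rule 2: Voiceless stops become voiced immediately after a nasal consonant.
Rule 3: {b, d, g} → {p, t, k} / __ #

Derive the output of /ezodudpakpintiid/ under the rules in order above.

Rule 1 (stop-cluster e-epenthesis): /d/ and /p/ form a stop–stop cluster, so [e] is inserted between them. /k/ and /p/ form a stop–stop cluster, so [e] is inserted between them. /ezodudpakpintiid/ → ezodudepakepintiid.
Rule 2 (post-nasal voicing): /t/ is a voiceless stop immediately after the nasal /n/, so it voices to [d]. /ezodudepakepintiid/ → ezodudepakepindiid.
Rule 3 (final devoicing): /d/ is a voiced stop in word-final position, so it devoices to [t]. /ezodudepakepindiid/ → ezodudepakepindiit.

ezodudepakepindiit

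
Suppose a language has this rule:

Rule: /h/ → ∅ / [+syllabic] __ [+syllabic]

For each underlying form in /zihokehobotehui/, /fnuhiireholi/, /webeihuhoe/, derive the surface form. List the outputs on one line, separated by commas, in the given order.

ziokeoboteui, fnuiireoli, webeiuoe

/zihokehobotehui/: /h/ occurs between vowels /i/ and /o/, so it deletes. /h/ occurs between vowels /e/ and /o/, so it deletes. /h/ occurs between vowels /e/ and /u/, so it deletes. → [ziokeoboteui].
/fnuhiireholi/: /h/ occurs between vowels /u/ and /i/, so it deletes. /h/ occurs between vowels /e/ and /o/, so it deletes. → [fnuiireoli].
/webeihuhoe/: /h/ occurs between vowels /i/ and /u/, so it deletes. /h/ occurs between vowels /u/ and /o/, so it deletes. → [webeiuoe].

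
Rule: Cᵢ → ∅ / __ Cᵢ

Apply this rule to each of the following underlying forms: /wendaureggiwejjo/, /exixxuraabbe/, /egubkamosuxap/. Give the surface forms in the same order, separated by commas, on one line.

wendauregiwejo, exixuraabe, egubkamosuxap

/wendaureggiwejjo/: /gg/ is a geminate; the first /g/ deletes. /jj/ is a geminate; the first /j/ deletes. → [wendauregiwejo].
/exixxuraabbe/: /xx/ is a geminate; the first /x/ deletes. /bb/ is a geminate; the first /b/ deletes. → [exixuraabe].
/egubkamosuxap/: the rule's environment is not met; surfaces unchanged as [egubkamosuxap].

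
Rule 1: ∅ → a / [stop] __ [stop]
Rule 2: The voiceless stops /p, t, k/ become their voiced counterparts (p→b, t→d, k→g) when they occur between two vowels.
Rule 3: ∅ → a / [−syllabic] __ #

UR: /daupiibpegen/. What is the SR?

daubiibabegena

Rule 1 (stop-cluster a-epenthesis): /b/ and /p/ form a stop–stop cluster, so [a] is inserted between them. /daupiibpegen/ → daupiibapegen.
Rule 2 (intervocalic voicing): /p/ is a voiceless stop between vowels /u/ and /i/, so it voices to [b]. /p/ is a voiceless stop between vowels /a/ and /e/, so it voices to [b]. /daupiibapegen/ → daubiibabegen.
Rule 3 (final a-epenthesis): the form ends in the consonant /n/, so [a] is inserted word-finally. /daubiibabegen/ → daubiibabegena.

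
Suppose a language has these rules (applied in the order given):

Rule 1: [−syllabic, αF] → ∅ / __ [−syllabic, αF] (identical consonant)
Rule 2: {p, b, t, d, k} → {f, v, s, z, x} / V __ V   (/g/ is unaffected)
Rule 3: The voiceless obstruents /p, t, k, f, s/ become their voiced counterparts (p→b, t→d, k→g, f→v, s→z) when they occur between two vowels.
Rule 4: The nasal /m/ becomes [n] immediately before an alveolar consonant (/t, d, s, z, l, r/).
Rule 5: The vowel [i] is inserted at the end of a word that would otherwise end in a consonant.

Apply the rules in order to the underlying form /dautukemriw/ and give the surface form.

Rule 1 (degemination): no segment meets the environment; /dautukemriw/ is unchanged.
Rule 2 (intervocalic spirantization): /t/ is a stop between vowels /u/ and /u/, so it spirantizes to the fricative [s]. /k/ is a stop between vowels /u/ and /e/, so it spirantizes to the fricative [x]. /dautukemriw/ → dausuxemriw.
Rule 3 (intervocalic voicing): /s/ is a voiceless obstruent between vowels /u/ and /u/, so it voices to [z]. /dausuxemriw/ → dauzuxemriw.
Rule 4 (nasal place assimilation): /m/ precedes the alveolar consonant /r/, so it assimilates in place to [n]. /dauzuxemriw/ → dauzuxenriw.
Rule 5 (final i-epenthesis): the form ends in the consonant /w/, so [i] is inserted word-finally. /dauzuxenriw/ → dauzuxenriwi.

dauzuxenriwi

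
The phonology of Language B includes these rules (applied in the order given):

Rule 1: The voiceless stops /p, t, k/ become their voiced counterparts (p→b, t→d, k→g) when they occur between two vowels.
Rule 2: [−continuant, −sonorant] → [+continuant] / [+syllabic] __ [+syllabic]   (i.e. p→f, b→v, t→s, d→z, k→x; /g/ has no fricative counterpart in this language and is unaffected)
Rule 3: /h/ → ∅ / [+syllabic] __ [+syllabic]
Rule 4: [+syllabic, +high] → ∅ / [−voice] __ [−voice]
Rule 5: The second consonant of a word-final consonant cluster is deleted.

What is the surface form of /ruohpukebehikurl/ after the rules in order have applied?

ruohpugeveigur

Rule 1 (intervocalic voicing): /k/ is a voiceless stop between vowels /u/ and /e/, so it voices to [g]. /k/ is a voiceless stop between vowels /i/ and /u/, so it voices to [g]. /ruohpukebehikurl/ → ruohpugebehigurl.
Rule 2 (intervocalic spirantization): /b/ is a stop between vowels /e/ and /e/, so it spirantizes to the fricative [v]. /ruohpugebehigurl/ → ruohpugevehigurl.
Rule 3 (intervocalic h-deletion): /h/ occurs between vowels /e/ and /i/, so it deletes. /ruohpugevehigurl/ → ruohpugeveigurl.
Rule 4 (high vowel syncope): no segment meets the environment; /ruohpugeveigurl/ is unchanged.
Rule 5 (final cluster simplification): /l/ is the second consonant of a word-final cluster /rl/, so it deletes. /ruohpugeveigurl/ → ruohpugeveigur.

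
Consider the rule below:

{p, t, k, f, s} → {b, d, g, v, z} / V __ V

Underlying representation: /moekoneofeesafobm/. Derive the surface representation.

moegoneoveezavobm

/k/ is a voiceless obstruent between vowels /e/ and /o/, so it voices to [g].
/f/ is a voiceless obstruent between vowels /o/ and /e/, so it voices to [v].
/s/ is a voiceless obstruent between vowels /e/ and /a/, so it voices to [z].
/f/ is a voiceless obstruent between vowels /a/ and /o/, so it voices to [v].
Surface form: [moegoneoveezavobm].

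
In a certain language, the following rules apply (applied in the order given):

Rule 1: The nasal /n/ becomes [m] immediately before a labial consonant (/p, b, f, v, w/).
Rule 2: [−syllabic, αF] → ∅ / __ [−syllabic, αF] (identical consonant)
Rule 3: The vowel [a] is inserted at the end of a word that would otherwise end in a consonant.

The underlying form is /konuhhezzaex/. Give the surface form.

konuhezaexa

Rule 1 (nasal place assimilation): no segment meets the environment; /konuhhezzaex/ is unchanged.
Rule 2 (degemination): /hh/ is a geminate; the first /h/ deletes. /zz/ is a geminate; the first /z/ deletes. /konuhhezzaex/ → konuhezaex.
Rule 3 (final a-epenthesis): the form ends in the consonant /x/, so [a] is inserted word-finally. /konuhezaex/ → konuhezaexa.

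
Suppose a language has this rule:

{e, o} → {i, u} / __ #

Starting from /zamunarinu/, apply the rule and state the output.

zamunarinu

No segment of /zamunarinu/ meets the structural description of the rule, so the form surfaces unchanged.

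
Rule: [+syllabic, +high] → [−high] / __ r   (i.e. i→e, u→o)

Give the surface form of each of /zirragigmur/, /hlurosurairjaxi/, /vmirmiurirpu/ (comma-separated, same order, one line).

/zirragigmur/: /i/ is a high vowel immediately before /r/, so it lowers to [e]. /u/ is a high vowel immediately before /r/, so it lowers to [o]. → [zerragigmor].
/hlurosurairjaxi/: /u/ is a high vowel immediately before /r/, so it lowers to [o]. /u/ is a high vowel immediately before /r/, so it lowers to [o]. /i/ is a high vowel immediately before /r/, so it lowers to [e]. → [hlorosoraerjaxi].
/vmirmiurirpu/: /i/ is a high vowel immediately before /r/, so it lowers to [e]. /u/ is a high vowel immediately before /r/, so it lowers to [o]. /i/ is a high vowel immediately before /r/, so it lowers to [e]. → [vmermiorerpu].

zerragigmor, hlorosoraerjaxi, vmermiorerpu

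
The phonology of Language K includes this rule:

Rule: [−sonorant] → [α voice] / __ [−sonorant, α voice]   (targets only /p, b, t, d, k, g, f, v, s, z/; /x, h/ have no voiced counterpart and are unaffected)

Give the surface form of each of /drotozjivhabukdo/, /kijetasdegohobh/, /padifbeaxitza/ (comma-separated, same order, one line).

/drotozjivhabukdo/: /v/ precedes the voiceless obstruent /h/, so it devoices to [f] by assimilation. /k/ precedes the voiced obstruent /d/, so it voices to [g] by assimilation. → [drotozjifhabugdo].
/kijetasdegohobh/: /s/ precedes the voiced obstruent /d/, so it voices to [z] by assimilation. /b/ precedes the voiceless obstruent /h/, so it devoices to [p] by assimilation. → [kijetazdegohoph].
/padifbeaxitza/: /f/ precedes the voiced obstruent /b/, so it voices to [v] by assimilation. /t/ precedes the voiced obstruent /z/, so it voices to [d] by assimilation. → [padivbeaxidza].

drotozjifhabugdo, kijetazdegohoph, padivbeaxidza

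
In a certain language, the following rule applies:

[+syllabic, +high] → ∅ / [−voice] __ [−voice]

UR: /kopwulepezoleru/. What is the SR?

No segment of /kopwulepezoleru/ meets the structural description of the rule, so the form surfaces unchanged.

kopwulepezoleru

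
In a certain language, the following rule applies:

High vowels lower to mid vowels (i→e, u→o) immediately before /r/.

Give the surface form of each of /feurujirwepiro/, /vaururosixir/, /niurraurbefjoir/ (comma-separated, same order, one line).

feorujerwepero, vaororosixer, niorraorbefjoer

/feurujirwepiro/: /u/ is a high vowel immediately before /r/, so it lowers to [o]. /i/ is a high vowel immediately before /r/, so it lowers to [e]. /i/ is a high vowel immediately before /r/, so it lowers to [e]. → [feorujerwepero].
/vaururosixir/: /u/ is a high vowel immediately before /r/, so it lowers to [o]. /u/ is a high vowel immediately before /r/, so it lowers to [o]. /i/ is a high vowel immediately before /r/, so it lowers to [e]. → [vaororosixer].
/niurraurbefjoir/: /u/ is a high vowel immediately before /r/, so it lowers to [o]. /u/ is a high vowel immediately before /r/, so it lowers to [o]. /i/ is a high vowel immediately before /r/, so it lowers to [e]. → [niorraorbefjoer].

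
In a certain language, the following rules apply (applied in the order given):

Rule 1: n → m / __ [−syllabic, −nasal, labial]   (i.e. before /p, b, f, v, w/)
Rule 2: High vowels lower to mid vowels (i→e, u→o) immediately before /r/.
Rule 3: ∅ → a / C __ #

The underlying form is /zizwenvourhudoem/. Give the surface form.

zizwemvoorhudoema

Rule 1 (nasal place assimilation): /n/ precedes the labial consonant /v/, so it assimilates in place to [m]. /zizwenvourhudoem/ → zizwemvourhudoem.
Rule 2 (pre-rhotic lowering): /u/ is a high vowel immediately before /r/, so it lowers to [o]. /zizwemvourhudoem/ → zizwemvoorhudoem.
Rule 3 (final a-epenthesis): the form ends in the consonant /m/, so [a] is inserted word-finally. /zizwemvoorhudoem/ → zizwemvoorhudoema.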